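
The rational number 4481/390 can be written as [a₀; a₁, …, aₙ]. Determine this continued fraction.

[11; 2, 23, 1, 7]

⌊4481/390⌋ = 11, remainder 191
⌊390/191⌋ = 2, remainder 8
⌊191/8⌋ = 23, remainder 7
⌊8/7⌋ = 1, remainder 1
⌊7/1⌋ = 7, remainder 0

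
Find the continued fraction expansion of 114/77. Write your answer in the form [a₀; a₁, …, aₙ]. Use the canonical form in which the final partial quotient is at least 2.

[1; 2, 12, 3]

Run the Euclidean algorithm, recording each quotient:
114 ÷ 77 → quotient 1, remainder 37
77 ÷ 37 → quotient 2, remainder 3
37 ÷ 3 → quotient 12, remainder 1
3 ÷ 1 → quotient 3, remainder 0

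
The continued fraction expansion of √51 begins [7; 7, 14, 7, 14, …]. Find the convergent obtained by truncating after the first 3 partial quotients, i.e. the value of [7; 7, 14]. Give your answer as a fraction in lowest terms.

707/99

Start with 14.
7 + 1/(14/1) = 7 + 1/14 = 99/14
7 + 1/(99/14) = 7 + 14/99 = 707/99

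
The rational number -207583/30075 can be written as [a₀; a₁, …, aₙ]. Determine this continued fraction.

[-7; 10, 4, 2, 29, 3, 1, 2]

Repeatedly divide and take the remainder:
-207583 ÷ 30075 → quotient -7, remainder 2942
30075 ÷ 2942 → quotient 10, remainder 655
2942 ÷ 655 → quotient 4, remainder 322
655 ÷ 322 → quotient 2, remainder 11
322 ÷ 11 → quotient 29, remainder 3
11 ÷ 3 → quotient 3, remainder 2
3 ÷ 2 → quotient 1, remainder 1
2 ÷ 1 → quotient 2, remainder 0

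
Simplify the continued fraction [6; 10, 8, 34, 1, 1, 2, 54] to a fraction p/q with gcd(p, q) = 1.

4665626/765011

Compute successive convergents:
a_0 = 6: 6/1
a_1 = 10: 61/10
a_2 = 8: 494/81
a_3 = 34: 16857/2764
a_4 = 1: 17351/2845
a_5 = 1: 34208/5609
a_6 = 2: 85767/14063
a_7 = 54: 4665626/765011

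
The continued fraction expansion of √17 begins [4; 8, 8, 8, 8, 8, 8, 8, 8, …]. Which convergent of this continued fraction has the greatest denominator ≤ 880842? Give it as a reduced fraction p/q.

1166876/283009

List convergents until the denominator exceeds the bound:
a_0 = 4: 4/1  (≤ bound)
a_1 = 8: 33/8  (≤ bound)
a_2 = 8: 268/65  (≤ bound)
a_3 = 8: 2177/528  (≤ bound)
a_4 = 8: 17684/4289  (≤ bound)
a_5 = 8: 143649/34840  (≤ bound)
a_6 = 8: 1166876/283009  (≤ bound)
a_7 = 8: 9478657/2298912  (> 880842, stop)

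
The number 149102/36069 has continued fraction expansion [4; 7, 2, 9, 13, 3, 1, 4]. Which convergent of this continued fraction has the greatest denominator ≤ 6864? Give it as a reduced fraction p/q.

List convergents until the denominator exceeds the bound:
a_0 = 4: 4/1  (≤ bound)
a_1 = 7: 29/7  (≤ bound)
a_2 = 2: 62/15  (≤ bound)
a_3 = 9: 587/142  (≤ bound)
a_4 = 13: 7693/1861  (≤ bound)
a_5 = 3: 23666/5725  (≤ bound)
a_6 = 1: 31359/7586  (> 6864, stop)

23666/5725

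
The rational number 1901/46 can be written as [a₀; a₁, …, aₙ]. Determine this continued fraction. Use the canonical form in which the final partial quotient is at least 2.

1901 = 41·46 + 15, so a_0 = 41
46 = 3·15 + 1, so a_1 = 3
15 = 15·1 + 0, so a_2 = 15

[41; 3, 15]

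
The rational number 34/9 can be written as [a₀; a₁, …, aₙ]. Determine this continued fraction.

Apply division with remainder until the remainder is 0:
34 ÷ 9 → quotient 3, remainder 7
9 ÷ 7 → quotient 1, remainder 2
7 ÷ 2 → quotient 3, remainder 1
2 ÷ 1 → quotient 2, remainder 0

[3; 1, 3, 2]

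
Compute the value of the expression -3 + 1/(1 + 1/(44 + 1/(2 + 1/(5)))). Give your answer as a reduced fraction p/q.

-1011/500

a_0 = -3: -3/1
a_1 = 1: -2/1
a_2 = 44: -91/45
a_3 = 2: -184/91
a_4 = 5: -1011/500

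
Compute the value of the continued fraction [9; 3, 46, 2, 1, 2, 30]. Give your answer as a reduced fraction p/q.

317719/34050

Start with 30.
2 + 1/(30/1) = 2 + 1/30 = 61/30
1 + 1/(61/30) = 1 + 30/61 = 91/61
2 + 1/(91/61) = 2 + 61/91 = 243/91
46 + 1/(243/91) = 46 + 91/243 = 11269/243
3 + 1/(11269/243) = 3 + 243/11269 = 34050/11269
9 + 1/(34050/11269) = 9 + 11269/34050 = 317719/34050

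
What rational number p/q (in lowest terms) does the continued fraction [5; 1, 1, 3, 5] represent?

206/37

a_0 = 5: 5/1
a_1 = 1: 6/1
a_2 = 1: 11/2
a_3 = 3: 39/7
a_4 = 5: 206/37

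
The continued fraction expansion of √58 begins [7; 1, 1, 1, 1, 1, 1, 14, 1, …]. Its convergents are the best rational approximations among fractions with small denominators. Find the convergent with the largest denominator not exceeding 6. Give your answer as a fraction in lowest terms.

List convergents until the denominator exceeds the bound:
a_0 = 7: 7/1  (≤ bound)
a_1 = 1: 8/1  (≤ bound)
a_2 = 1: 15/2  (≤ bound)
a_3 = 1: 23/3  (≤ bound)
a_4 = 1: 38/5  (≤ bound)
a_5 = 1: 61/8  (> 6, stop)

38/5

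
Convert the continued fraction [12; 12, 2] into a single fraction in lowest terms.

302/25

Work from the innermost term outward:
Start with 2.
12 + 1/(2/1) = 12 + 1/2 = 25/2
12 + 1/(25/2) = 12 + 2/25 = 302/25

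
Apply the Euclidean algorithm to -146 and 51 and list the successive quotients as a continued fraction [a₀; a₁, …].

Repeatedly divide and take the remainder:
-146 ÷ 51 → quotient -3, remainder 7
51 ÷ 7 → quotient 7, remainder 2
7 ÷ 2 → quotient 3, remainder 1
2 ÷ 1 → quotient 2, remainder 0

[-3; 7, 3, 2]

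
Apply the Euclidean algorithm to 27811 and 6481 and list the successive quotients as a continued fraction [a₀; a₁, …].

[4; 3, 2, 3, 3, 7, 1, 9]

Apply division with remainder until the remainder is 0:
27811 ÷ 6481 → quotient 4, remainder 1887
6481 ÷ 1887 → quotient 3, remainder 820
1887 ÷ 820 → quotient 2, remainder 247
820 ÷ 247 → quotient 3, remainder 79
247 ÷ 79 → quotient 3, remainder 10
79 ÷ 10 → quotient 7, remainder 9
10 ÷ 9 → quotient 1, remainder 1
9 ÷ 1 → quotient 9, remainder 0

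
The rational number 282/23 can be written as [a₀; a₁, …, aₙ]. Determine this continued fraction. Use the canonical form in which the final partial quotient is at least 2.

282 ÷ 23 → quotient 12, remainder 6
23 ÷ 6 → quotient 3, remainder 5
6 ÷ 5 → quotient 1, remainder 1
5 ÷ 1 → quotient 5, remainder 0

[12; 3, 1, 5]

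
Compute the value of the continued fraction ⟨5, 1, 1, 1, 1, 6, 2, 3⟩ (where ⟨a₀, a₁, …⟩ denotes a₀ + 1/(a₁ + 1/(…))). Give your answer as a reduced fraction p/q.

Build up convergents one term at a time:
a_0 = 5: 5/1
a_1 = 1: 6/1
a_2 = 1: 11/2
a_3 = 1: 17/3
a_4 = 1: 28/5
a_5 = 6: 185/33
a_6 = 2: 398/71
a_7 = 3: 1379/246

1379/246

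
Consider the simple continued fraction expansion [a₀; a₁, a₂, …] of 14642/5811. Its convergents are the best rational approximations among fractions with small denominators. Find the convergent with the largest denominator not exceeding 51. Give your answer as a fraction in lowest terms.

List convergents until the denominator exceeds the bound:
a_0 = 2: 2/1  (≤ bound)
a_1 = 1: 3/1  (≤ bound)
a_2 = 1: 5/2  (≤ bound)
a_3 = 12: 63/25  (≤ bound)
a_4 = 5: 320/127  (> 51, stop)

63/25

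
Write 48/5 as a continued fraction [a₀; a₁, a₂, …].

48 = 9·5 + 3, so a_0 = 9
5 = 1·3 + 2, so a_1 = 1
3 = 1·2 + 1, so a_2 = 1
2 = 2·1 + 0, so a_3 = 2

[9; 1, 1, 2]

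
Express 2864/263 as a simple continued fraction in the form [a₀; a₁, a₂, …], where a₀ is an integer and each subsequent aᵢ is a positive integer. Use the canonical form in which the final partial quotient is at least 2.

Apply division with remainder until the remainder is 0:
2864 = 10·263 + 234, so a_0 = 10
263 = 1·234 + 29, so a_1 = 1
234 = 8·29 + 2, so a_2 = 8
29 = 14·2 + 1, so a_3 = 14
2 = 2·1 + 0, so a_4 = 2

[10; 1, 8, 14, 2]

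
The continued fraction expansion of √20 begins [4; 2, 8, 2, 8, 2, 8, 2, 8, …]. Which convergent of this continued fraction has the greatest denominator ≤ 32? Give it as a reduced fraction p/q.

a_0 = 4: 4/1  (≤ bound)
a_1 = 2: 9/2  (≤ bound)
a_2 = 8: 76/17  (≤ bound)
a_3 = 2: 161/36  (> 32, stop)

76/17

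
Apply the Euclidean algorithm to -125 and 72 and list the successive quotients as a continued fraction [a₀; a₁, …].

[-2; 3, 1, 3, 1, 3]

⌊-125/72⌋ = -2, remainder 19
⌊72/19⌋ = 3, remainder 15
⌊19/15⌋ = 1, remainder 4
⌊15/4⌋ = 3, remainder 3
⌊4/3⌋ = 1, remainder 1
⌊3/1⌋ = 3, remainder 0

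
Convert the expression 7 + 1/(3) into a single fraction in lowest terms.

a_0 = 7: 7/1
a_1 = 3: 22/3

22/3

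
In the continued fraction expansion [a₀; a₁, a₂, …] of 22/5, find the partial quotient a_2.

2

Run the Euclidean algorithm, recording each quotient:
⌊22/5⌋ = 4, remainder 2
⌊5/2⌋ = 2, remainder 1
⌊2/1⌋ = 2, remainder 0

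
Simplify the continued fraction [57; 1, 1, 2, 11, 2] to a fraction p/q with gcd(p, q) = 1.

6854/119

a_0 = 57: 57/1
a_1 = 1: 58/1
a_2 = 1: 115/2
a_3 = 2: 288/5
a_4 = 11: 3283/57
a_5 = 2: 6854/119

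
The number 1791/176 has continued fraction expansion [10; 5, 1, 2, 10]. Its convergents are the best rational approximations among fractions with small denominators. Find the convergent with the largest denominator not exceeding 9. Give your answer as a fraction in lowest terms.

List convergents until the denominator exceeds the bound:
a_0 = 10: 10/1  (≤ bound)
a_1 = 5: 51/5  (≤ bound)
a_2 = 1: 61/6  (≤ bound)
a_3 = 2: 173/17  (> 9, stop)

61/6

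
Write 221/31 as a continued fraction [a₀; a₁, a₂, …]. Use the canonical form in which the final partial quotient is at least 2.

Apply division with remainder until the remainder is 0:
221 ÷ 31 → quotient 7, remainder 4
31 ÷ 4 → quotient 7, remainder 3
4 ÷ 3 → quotient 1, remainder 1
3 ÷ 1 → quotient 3, remainder 0

[7; 7, 1, 3]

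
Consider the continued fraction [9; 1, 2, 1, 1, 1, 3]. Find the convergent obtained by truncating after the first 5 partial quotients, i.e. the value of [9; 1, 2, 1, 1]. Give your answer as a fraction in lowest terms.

a_0 = 9: 9/1
a_1 = 1: 10/1
a_2 = 2: 29/3
a_3 = 1: 39/4
a_4 = 1: 68/7

68/7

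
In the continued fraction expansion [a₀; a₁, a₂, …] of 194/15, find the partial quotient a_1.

194 = 12·15 + 14, so a_0 = 12
15 = 1·14 + 1, so a_1 = 1

1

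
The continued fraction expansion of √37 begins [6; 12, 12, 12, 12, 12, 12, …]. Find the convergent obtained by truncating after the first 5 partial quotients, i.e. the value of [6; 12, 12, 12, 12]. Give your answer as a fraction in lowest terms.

128766/21169

Compute successive convergents:
a_0 = 6: 6/1
a_1 = 12: 73/12
a_2 = 12: 882/145
a_3 = 12: 10657/1752
a_4 = 12: 128766/21169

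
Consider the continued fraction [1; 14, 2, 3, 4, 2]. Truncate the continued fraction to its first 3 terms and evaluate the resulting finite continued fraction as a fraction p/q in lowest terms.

Start with 2.
14 + 1/(2/1) = 14 + 1/2 = 29/2
1 + 1/(29/2) = 1 + 2/29 = 31/29

31/29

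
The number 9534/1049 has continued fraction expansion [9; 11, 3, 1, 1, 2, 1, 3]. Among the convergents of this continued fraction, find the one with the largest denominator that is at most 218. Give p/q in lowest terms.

List convergents until the denominator exceeds the bound:
a_0 = 9: 9/1  (≤ bound)
a_1 = 11: 100/11  (≤ bound)
a_2 = 3: 309/34  (≤ bound)
a_3 = 1: 409/45  (≤ bound)
a_4 = 1: 718/79  (≤ bound)
a_5 = 2: 1845/203  (≤ bound)
a_6 = 1: 2563/282  (> 218, stop)

1845/203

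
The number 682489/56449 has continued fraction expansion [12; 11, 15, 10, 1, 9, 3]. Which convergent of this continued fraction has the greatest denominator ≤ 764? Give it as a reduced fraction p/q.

2007/166

a_0 = 12: 12/1  (≤ bound)
a_1 = 11: 133/11  (≤ bound)
a_2 = 15: 2007/166  (≤ bound)
a_3 = 10: 20203/1671  (> 764, stop)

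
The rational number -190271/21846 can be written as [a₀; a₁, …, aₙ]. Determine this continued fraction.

Run the Euclidean algorithm, recording each quotient:
-190271 ÷ 21846 → quotient -9, remainder 6343
21846 ÷ 6343 → quotient 3, remainder 2817
6343 ÷ 2817 → quotient 2, remainder 709
2817 ÷ 709 → quotient 3, remainder 690
709 ÷ 690 → quotient 1, remainder 19
690 ÷ 19 → quotient 36, remainder 6
19 ÷ 6 → quotient 3, remainder 1
6 ÷ 1 → quotient 6, remainder 0

[-9; 3, 2, 3, 1, 36, 3, 6]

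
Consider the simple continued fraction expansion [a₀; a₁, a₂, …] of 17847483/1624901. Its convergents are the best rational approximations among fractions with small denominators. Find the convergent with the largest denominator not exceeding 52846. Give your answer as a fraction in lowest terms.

a_0 = 10: 10/1  (≤ bound)
a_1 = 1: 11/1  (≤ bound)
a_2 = 60: 670/61  (≤ bound)
a_3 = 2: 1351/123  (≤ bound)
a_4 = 15: 20935/1906  (≤ bound)
a_5 = 5: 106026/9653  (≤ bound)
a_6 = 6: 657091/59824  (> 52846, stop)

106026/9653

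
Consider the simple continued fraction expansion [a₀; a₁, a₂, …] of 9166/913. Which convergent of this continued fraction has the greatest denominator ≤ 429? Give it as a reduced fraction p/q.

a_0 = 10: 10/1  (≤ bound)
a_1 = 25: 251/25  (≤ bound)
a_2 = 2: 512/51  (≤ bound)
a_3 = 1: 763/76  (≤ bound)
a_4 = 3: 2801/279  (≤ bound)
a_5 = 3: 9166/913  (> 429, stop)

2801/279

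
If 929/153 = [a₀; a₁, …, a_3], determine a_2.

1

Apply division with remainder until the remainder is 0:
929 = 6·153 + 11, so a_0 = 6
153 = 13·11 + 10, so a_1 = 13
11 = 1·10 + 1, so a_2 = 1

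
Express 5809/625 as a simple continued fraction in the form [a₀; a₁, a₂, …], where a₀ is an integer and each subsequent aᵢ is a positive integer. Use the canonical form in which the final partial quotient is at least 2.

[9; 3, 2, 1, 1, 11, 1, 2]

⌊5809/625⌋ = 9, remainder 184
⌊625/184⌋ = 3, remainder 73
⌊184/73⌋ = 2, remainder 38
⌊73/38⌋ = 1, remainder 35
⌊38/35⌋ = 1, remainder 3
⌊35/3⌋ = 11, remainder 2
⌊3/2⌋ = 1, remainder 1
⌊2/1⌋ = 2, remainder 0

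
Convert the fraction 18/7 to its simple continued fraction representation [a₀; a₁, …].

[2; 1, 1, 3]

Run the Euclidean algorithm, recording each quotient:
18 = 2·7 + 4, so a_0 = 2
7 = 1·4 + 3, so a_1 = 1
4 = 1·3 + 1, so a_2 = 1
3 = 3·1 + 0, so a_3 = 3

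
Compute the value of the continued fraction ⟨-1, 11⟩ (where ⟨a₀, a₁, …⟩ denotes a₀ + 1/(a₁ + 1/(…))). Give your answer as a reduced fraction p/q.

-10/11

Start with 11.
-1 + 1/(11/1) = -1 + 1/11 = -10/11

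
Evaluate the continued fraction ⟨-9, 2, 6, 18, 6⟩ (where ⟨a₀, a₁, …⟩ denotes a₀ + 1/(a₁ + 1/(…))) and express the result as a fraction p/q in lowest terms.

-12201/1429

Start with 6.
18 + 1/(6/1) = 18 + 1/6 = 109/6
6 + 1/(109/6) = 6 + 6/109 = 660/109
2 + 1/(660/109) = 2 + 109/660 = 1429/660
-9 + 1/(1429/660) = -9 + 660/1429 = -12201/1429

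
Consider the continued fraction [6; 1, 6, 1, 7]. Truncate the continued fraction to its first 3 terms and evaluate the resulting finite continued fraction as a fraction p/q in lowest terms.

48/7

a_0 = 6: 6/1
a_1 = 1: 7/1
a_2 = 6: 48/7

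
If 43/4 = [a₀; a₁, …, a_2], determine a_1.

1

⌊43/4⌋ = 10, remainder 3
⌊4/3⌋ = 1, remainder 1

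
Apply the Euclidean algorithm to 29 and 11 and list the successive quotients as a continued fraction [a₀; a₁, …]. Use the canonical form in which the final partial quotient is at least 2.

[2; 1, 1, 1, 3]

⌊29/11⌋ = 2, remainder 7
⌊11/7⌋ = 1, remainder 4
⌊7/4⌋ = 1, remainder 3
⌊4/3⌋ = 1, remainder 1
⌊3/1⌋ = 3, remainder 0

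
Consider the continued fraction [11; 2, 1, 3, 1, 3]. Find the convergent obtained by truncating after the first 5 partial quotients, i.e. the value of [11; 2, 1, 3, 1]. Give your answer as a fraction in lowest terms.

159/14

a_0 = 11: 11/1
a_1 = 2: 23/2
a_2 = 1: 34/3
a_3 = 3: 125/11
a_4 = 1: 159/14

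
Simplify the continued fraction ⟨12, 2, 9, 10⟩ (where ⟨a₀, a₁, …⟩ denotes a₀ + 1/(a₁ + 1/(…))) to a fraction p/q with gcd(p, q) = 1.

2395/192

a_0 = 12: 12/1
a_1 = 2: 25/2
a_2 = 9: 237/19
a_3 = 10: 2395/192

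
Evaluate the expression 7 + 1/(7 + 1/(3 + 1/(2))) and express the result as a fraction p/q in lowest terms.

364/51

Build up convergents one term at a time:
a_0 = 7: 7/1
a_1 = 7: 50/7
a_2 = 3: 157/22
a_3 = 2: 364/51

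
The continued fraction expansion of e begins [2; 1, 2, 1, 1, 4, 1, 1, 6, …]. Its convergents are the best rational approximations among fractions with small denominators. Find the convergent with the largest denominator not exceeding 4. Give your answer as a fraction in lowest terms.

List convergents until the denominator exceeds the bound:
a_0 = 2: 2/1  (≤ bound)
a_1 = 1: 3/1  (≤ bound)
a_2 = 2: 8/3  (≤ bound)
a_3 = 1: 11/4  (≤ bound)
a_4 = 1: 19/7  (> 4, stop)

11/4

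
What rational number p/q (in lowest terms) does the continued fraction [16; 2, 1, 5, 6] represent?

Start with 6.
5 + 1/(6/1) = 5 + 1/6 = 31/6
1 + 1/(31/6) = 1 + 6/31 = 37/31
2 + 1/(37/31) = 2 + 31/37 = 105/37
16 + 1/(105/37) = 16 + 37/105 = 1717/105

1717/105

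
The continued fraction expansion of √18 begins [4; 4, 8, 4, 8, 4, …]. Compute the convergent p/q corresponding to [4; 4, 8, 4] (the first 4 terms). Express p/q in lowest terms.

577/136

Start with 4.
8 + 1/(4/1) = 8 + 1/4 = 33/4
4 + 1/(33/4) = 4 + 4/33 = 136/33
4 + 1/(136/33) = 4 + 33/136 = 577/136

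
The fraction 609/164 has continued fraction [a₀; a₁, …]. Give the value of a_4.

Repeatedly divide and take the remainder:
⌊609/164⌋ = 3, remainder 117
⌊164/117⌋ = 1, remainder 47
⌊117/47⌋ = 2, remainder 23
⌊47/23⌋ = 2, remainder 1
⌊23/1⌋ = 23, remainder 0

23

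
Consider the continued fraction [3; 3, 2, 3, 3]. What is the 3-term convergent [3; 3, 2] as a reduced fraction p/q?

23/7

Starting at the tail and folding back:
Start with 2.
3 + 1/(2/1) = 3 + 1/2 = 7/2
3 + 1/(7/2) = 3 + 2/7 = 23/7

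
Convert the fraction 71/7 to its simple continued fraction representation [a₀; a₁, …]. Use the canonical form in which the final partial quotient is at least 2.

71 = 10·7 + 1, so a_0 = 10
7 = 7·1 + 0, so a_1 = 7

[10; 7]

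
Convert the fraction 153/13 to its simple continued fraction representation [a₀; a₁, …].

[11; 1, 3, 3]

Run the Euclidean algorithm, recording each quotient:
⌊153/13⌋ = 11, remainder 10
⌊13/10⌋ = 1, remainder 3
⌊10/3⌋ = 3, remainder 1
⌊3/1⌋ = 3, remainder 0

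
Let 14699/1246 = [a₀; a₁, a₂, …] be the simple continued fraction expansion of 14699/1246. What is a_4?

Run the Euclidean algorithm, recording each quotient:
14699 = 11·1246 + 993, so a_0 = 11
1246 = 1·993 + 253, so a_1 = 1
993 = 3·253 + 234, so a_2 = 3
253 = 1·234 + 19, so a_3 = 1
234 = 12·19 + 6, so a_4 = 12

12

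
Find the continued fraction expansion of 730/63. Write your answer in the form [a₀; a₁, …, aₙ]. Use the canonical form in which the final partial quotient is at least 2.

[11; 1, 1, 2, 2, 1, 3]

Apply division with remainder until the remainder is 0:
730 ÷ 63 → quotient 11, remainder 37
63 ÷ 37 → quotient 1, remainder 26
37 ÷ 26 → quotient 1, remainder 11
26 ÷ 11 → quotient 2, remainder 4
11 ÷ 4 → quotient 2, remainder 3
4 ÷ 3 → quotient 1, remainder 1
3 ÷ 1 → quotient 3, remainder 0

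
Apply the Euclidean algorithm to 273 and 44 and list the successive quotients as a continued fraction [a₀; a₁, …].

[6; 4, 1, 8]

273 ÷ 44 → quotient 6, remainder 9
44 ÷ 9 → quotient 4, remainder 8
9 ÷ 8 → quotient 1, remainder 1
8 ÷ 1 → quotient 8, remainder 0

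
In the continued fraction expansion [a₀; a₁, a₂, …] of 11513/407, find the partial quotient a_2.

⌊11513/407⌋ = 28, remainder 117
⌊407/117⌋ = 3, remainder 56
⌊117/56⌋ = 2, remainder 5

2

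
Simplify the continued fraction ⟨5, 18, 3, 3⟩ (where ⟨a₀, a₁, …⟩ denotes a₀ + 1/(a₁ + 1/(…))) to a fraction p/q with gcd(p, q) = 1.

925/183

a_0 = 5: 5/1
a_1 = 18: 91/18
a_2 = 3: 278/55
a_3 = 3: 925/183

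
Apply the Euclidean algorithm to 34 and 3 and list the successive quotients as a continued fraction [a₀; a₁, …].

⌊34/3⌋ = 11, remainder 1
⌊3/1⌋ = 3, remainder 0

[11; 3]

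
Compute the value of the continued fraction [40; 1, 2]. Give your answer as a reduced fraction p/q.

Use the convergent recurrence hₖ = aₖ·hₖ₋₁ + hₖ₋₂ (and likewise for the denominators kₖ):
a_0 = 40: 40/1
a_1 = 1: 41/1
a_2 = 2: 122/3

122/3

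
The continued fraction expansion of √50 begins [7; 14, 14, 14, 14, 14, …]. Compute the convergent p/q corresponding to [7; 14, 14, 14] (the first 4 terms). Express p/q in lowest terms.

19601/2772

a_0 = 7: 7/1
a_1 = 14: 99/14
a_2 = 14: 1393/197
a_3 = 14: 19601/2772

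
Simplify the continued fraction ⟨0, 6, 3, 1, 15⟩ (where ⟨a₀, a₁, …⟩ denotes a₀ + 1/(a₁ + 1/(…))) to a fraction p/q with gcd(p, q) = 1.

63/394

Start with 15.
1 + 1/(15/1) = 1 + 1/15 = 16/15
3 + 1/(16/15) = 3 + 15/16 = 63/16
6 + 1/(63/16) = 6 + 16/63 = 394/63
0 + 1/(394/63) = 0 + 63/394 = 63/394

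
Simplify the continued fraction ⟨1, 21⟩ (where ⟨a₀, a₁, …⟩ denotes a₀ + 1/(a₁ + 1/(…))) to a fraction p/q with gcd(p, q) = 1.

22/21

Start with 21.
1 + 1/(21/1) = 1 + 1/21 = 22/21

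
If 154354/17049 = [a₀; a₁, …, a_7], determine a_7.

154354 ÷ 17049 → quotient 9, remainder 913
17049 ÷ 913 → quotient 18, remainder 615
913 ÷ 615 → quotient 1, remainder 298
615 ÷ 298 → quotient 2, remainder 19
298 ÷ 19 → quotient 15, remainder 13
19 ÷ 13 → quotient 1, remainder 6
13 ÷ 6 → quotient 2, remainder 1
6 ÷ 1 → quotient 6, remainder 0

6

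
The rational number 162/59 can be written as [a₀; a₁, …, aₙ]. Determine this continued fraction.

[2; 1, 2, 1, 14]

⌊162/59⌋ = 2, remainder 44
⌊59/44⌋ = 1, remainder 15
⌊44/15⌋ = 2, remainder 14
⌊15/14⌋ = 1, remainder 1
⌊14/1⌋ = 14, remainder 0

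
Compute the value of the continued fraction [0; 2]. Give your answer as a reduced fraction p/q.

Use the convergent recurrence hₖ = aₖ·hₖ₋₁ + hₖ₋₂ (and likewise for the denominators kₖ):
a_0 = 0: 0/1
a_1 = 2: 1/2

1/2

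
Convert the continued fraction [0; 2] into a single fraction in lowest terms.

1/2

Collapse the nested fraction from the inside out:
Start with 2.
0 + 1/(2/1) = 0 + 1/2 = 1/2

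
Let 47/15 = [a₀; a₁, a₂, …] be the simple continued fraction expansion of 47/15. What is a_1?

7

⌊47/15⌋ = 3, remainder 2
⌊15/2⌋ = 7, remainder 1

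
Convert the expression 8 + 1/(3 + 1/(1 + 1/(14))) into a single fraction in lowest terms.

487/59

Work from the innermost term outward:
Start with 14.
1 + 1/(14/1) = 1 + 1/14 = 15/14
3 + 1/(15/14) = 3 + 14/15 = 59/15
8 + 1/(59/15) = 8 + 15/59 = 487/59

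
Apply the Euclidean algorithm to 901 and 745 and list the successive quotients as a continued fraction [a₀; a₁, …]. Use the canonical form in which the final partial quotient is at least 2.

[1; 4, 1, 3, 2, 5, 3]

901 = 1·745 + 156, so a_0 = 1
745 = 4·156 + 121, so a_1 = 4
156 = 1·121 + 35, so a_2 = 1
121 = 3·35 + 16, so a_3 = 3
35 = 2·16 + 3, so a_4 = 2
16 = 5·3 + 1, so a_5 = 5
3 = 3·1 + 0, so a_6 = 3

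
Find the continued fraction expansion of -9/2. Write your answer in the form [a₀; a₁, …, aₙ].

-9 = -5·2 + 1, so a_0 = -5
2 = 2·1 + 0, so a_1 = 2

[-5; 2]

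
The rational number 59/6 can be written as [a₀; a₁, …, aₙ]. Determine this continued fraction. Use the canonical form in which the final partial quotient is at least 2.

⌊59/6⌋ = 9, remainder 5
⌊6/5⌋ = 1, remainder 1
⌊5/1⌋ = 5, remainder 0

[9; 1, 5]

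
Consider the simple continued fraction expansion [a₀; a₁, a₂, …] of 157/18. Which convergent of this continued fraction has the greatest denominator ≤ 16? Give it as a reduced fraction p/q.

61/7

a_0 = 8: 8/1  (≤ bound)
a_1 = 1: 9/1  (≤ bound)
a_2 = 2: 26/3  (≤ bound)
a_3 = 1: 35/4  (≤ bound)
a_4 = 1: 61/7  (≤ bound)
a_5 = 2: 157/18  (> 16, stop)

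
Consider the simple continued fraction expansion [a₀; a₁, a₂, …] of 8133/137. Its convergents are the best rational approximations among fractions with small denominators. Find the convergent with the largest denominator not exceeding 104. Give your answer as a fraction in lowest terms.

3740/63

List convergents until the denominator exceeds the bound:
a_0 = 59: 59/1  (≤ bound)
a_1 = 2: 119/2  (≤ bound)
a_2 = 1: 178/3  (≤ bound)
a_3 = 2: 475/8  (≤ bound)
a_4 = 1: 653/11  (≤ bound)
a_5 = 5: 3740/63  (≤ bound)
a_6 = 2: 8133/137  (> 104, stop)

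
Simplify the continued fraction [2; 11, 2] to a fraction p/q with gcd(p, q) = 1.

48/23

Work from the innermost term outward:
Start with 2.
11 + 1/(2/1) = 11 + 1/2 = 23/2
2 + 1/(23/2) = 2 + 2/23 = 48/23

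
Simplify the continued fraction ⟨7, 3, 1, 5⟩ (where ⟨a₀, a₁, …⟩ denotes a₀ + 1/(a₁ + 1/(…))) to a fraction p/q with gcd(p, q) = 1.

Build up convergents one term at a time:
a_0 = 7: 7/1
a_1 = 3: 22/3
a_2 = 1: 29/4
a_3 = 5: 167/23

167/23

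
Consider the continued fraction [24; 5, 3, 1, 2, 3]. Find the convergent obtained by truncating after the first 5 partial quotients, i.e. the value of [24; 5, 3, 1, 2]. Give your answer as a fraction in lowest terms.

Start with 2.
1 + 1/(2/1) = 1 + 1/2 = 3/2
3 + 1/(3/2) = 3 + 2/3 = 11/3
5 + 1/(11/3) = 5 + 3/11 = 58/11
24 + 1/(58/11) = 24 + 11/58 = 1403/58

1403/58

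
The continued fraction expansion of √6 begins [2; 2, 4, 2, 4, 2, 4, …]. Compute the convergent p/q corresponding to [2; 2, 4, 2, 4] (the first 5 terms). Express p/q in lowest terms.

218/89

Build up convergents one term at a time:
a_0 = 2: 2/1
a_1 = 2: 5/2
a_2 = 4: 22/9
a_3 = 2: 49/20
a_4 = 4: 218/89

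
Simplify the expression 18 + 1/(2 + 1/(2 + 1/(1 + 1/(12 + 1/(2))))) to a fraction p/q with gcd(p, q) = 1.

Start with 2.
12 + 1/(2/1) = 12 + 1/2 = 25/2
1 + 1/(25/2) = 1 + 2/25 = 27/25
2 + 1/(27/25) = 2 + 25/27 = 79/27
2 + 1/(79/27) = 2 + 27/79 = 185/79
18 + 1/(185/79) = 18 + 79/185 = 3409/185

3409/185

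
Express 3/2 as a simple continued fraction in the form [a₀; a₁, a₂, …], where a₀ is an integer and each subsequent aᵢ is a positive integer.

3 = 1·2 + 1, so a_0 = 1
2 = 2·1 + 0, so a_1 = 2

[1; 2]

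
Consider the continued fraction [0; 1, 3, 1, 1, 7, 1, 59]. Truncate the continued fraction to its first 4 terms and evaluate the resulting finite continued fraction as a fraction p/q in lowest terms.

Work from the innermost term outward:
Start with 1.
3 + 1/(1/1) = 3 + 1/1 = 4/1
1 + 1/(4/1) = 1 + 1/4 = 5/4
0 + 1/(5/4) = 0 + 4/5 = 4/5

4/5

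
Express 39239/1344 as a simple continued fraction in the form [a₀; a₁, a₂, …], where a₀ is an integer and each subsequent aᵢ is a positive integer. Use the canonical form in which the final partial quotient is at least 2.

Repeatedly divide and take the remainder:
39239 ÷ 1344 → quotient 29, remainder 263
1344 ÷ 263 → quotient 5, remainder 29
263 ÷ 29 → quotient 9, remainder 2
29 ÷ 2 → quotient 14, remainder 1
2 ÷ 1 → quotient 2, remainder 0

[29; 5, 9, 14, 2]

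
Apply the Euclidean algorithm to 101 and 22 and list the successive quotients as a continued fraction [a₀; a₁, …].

[4; 1, 1, 2, 4]

Apply division with remainder until the remainder is 0:
⌊101/22⌋ = 4, remainder 13
⌊22/13⌋ = 1, remainder 9
⌊13/9⌋ = 1, remainder 4
⌊9/4⌋ = 2, remainder 1
⌊4/1⌋ = 4, remainder 0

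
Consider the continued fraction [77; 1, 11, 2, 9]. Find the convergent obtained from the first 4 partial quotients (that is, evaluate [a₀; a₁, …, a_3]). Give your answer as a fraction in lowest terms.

Use the convergent recurrence hₖ = aₖ·hₖ₋₁ + hₖ₋₂ (and likewise for the denominators kₖ):
a_0 = 77: 77/1
a_1 = 1: 78/1
a_2 = 11: 935/12
a_3 = 2: 1948/25

1948/25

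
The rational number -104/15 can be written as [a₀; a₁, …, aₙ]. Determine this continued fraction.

-104 = -7·15 + 1, so a_0 = -7
15 = 15·1 + 0, so a_1 = 15

[-7; 15]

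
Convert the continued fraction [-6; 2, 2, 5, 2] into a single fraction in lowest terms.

-330/59

Build up convergents one term at a time:
a_0 = -6: -6/1
a_1 = 2: -11/2
a_2 = 2: -28/5
a_3 = 5: -151/27
a_4 = 2: -330/59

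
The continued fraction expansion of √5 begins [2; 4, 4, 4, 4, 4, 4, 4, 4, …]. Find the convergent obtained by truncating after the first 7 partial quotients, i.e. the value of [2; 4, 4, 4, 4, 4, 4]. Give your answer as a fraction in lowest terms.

a_0 = 2: 2/1
a_1 = 4: 9/4
a_2 = 4: 38/17
a_3 = 4: 161/72
a_4 = 4: 682/305
a_5 = 4: 2889/1292
a_6 = 4: 12238/5473

12238/5473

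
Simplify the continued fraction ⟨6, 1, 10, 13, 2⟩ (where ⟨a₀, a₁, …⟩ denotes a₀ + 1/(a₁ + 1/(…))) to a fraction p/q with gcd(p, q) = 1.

a_0 = 6: 6/1
a_1 = 1: 7/1
a_2 = 10: 76/11
a_3 = 13: 995/144
a_4 = 2: 2066/299

2066/299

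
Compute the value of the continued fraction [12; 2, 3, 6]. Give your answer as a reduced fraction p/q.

547/44

a_0 = 12: 12/1
a_1 = 2: 25/2
a_2 = 3: 87/7
a_3 = 6: 547/44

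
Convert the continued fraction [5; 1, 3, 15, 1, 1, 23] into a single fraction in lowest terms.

17049/2963

Starting at the tail and folding back:
Start with 23.
1 + 1/(23/1) = 1 + 1/23 = 24/23
1 + 1/(24/23) = 1 + 23/24 = 47/24
15 + 1/(47/24) = 15 + 24/47 = 729/47
3 + 1/(729/47) = 3 + 47/729 = 2234/729
1 + 1/(2234/729) = 1 + 729/2234 = 2963/2234
5 + 1/(2963/2234) = 5 + 2234/2963 = 17049/2963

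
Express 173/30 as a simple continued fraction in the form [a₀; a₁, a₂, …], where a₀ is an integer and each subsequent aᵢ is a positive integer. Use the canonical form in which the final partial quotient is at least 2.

[5; 1, 3, 3, 2]

⌊173/30⌋ = 5, remainder 23
⌊30/23⌋ = 1, remainder 7
⌊23/7⌋ = 3, remainder 2
⌊7/2⌋ = 3, remainder 1
⌊2/1⌋ = 2, remainder 0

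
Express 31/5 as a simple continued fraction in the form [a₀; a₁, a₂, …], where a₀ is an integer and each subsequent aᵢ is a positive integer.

[6; 5]

31 = 6·5 + 1, so a_0 = 6
5 = 5·1 + 0, so a_1 = 5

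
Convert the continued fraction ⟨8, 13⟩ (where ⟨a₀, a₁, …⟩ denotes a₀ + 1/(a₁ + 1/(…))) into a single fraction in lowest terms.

Work from the innermost term outward:
Start with 13.
8 + 1/(13/1) = 8 + 1/13 = 105/13

105/13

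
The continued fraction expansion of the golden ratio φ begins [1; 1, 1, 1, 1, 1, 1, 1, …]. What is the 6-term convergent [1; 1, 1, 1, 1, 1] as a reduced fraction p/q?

Collapse the nested fraction from the inside out:
Start with 1.
1 + 1/(1/1) = 1 + 1/1 = 2/1
1 + 1/(2/1) = 1 + 1/2 = 3/2
1 + 1/(3/2) = 1 + 2/3 = 5/3
1 + 1/(5/3) = 1 + 3/5 = 8/5
1 + 1/(8/5) = 1 + 5/8 = 13/8

13/8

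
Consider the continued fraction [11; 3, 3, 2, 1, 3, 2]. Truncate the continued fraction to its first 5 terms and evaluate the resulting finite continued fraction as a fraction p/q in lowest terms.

Work from the innermost term outward:
Start with 1.
2 + 1/(1/1) = 2 + 1/1 = 3/1
3 + 1/(3/1) = 3 + 1/3 = 10/3
3 + 1/(10/3) = 3 + 3/10 = 33/10
11 + 1/(33/10) = 11 + 10/33 = 373/33

373/33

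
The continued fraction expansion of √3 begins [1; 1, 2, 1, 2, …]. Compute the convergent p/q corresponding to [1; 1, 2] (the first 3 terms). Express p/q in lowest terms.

5/3

Start with 2.
1 + 1/(2/1) = 1 + 1/2 = 3/2
1 + 1/(3/2) = 1 + 2/3 = 5/3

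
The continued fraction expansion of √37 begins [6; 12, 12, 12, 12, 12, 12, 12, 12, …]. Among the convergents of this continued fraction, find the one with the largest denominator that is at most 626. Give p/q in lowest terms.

882/145

List convergents until the denominator exceeds the bound:
a_0 = 6: 6/1  (≤ bound)
a_1 = 12: 73/12  (≤ bound)
a_2 = 12: 882/145  (≤ bound)
a_3 = 12: 10657/1752  (> 626, stop)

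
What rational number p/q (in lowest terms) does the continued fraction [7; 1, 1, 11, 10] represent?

1745/232

Start with 10.
11 + 1/(10/1) = 11 + 1/10 = 111/10
1 + 1/(111/10) = 1 + 10/111 = 121/111
1 + 1/(121/111) = 1 + 111/121 = 232/121
7 + 1/(232/121) = 7 + 121/232 = 1745/232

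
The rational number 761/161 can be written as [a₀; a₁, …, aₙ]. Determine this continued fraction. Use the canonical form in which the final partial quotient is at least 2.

[4; 1, 2, 1, 1, 1, 14]

761 = 4·161 + 117, so a_0 = 4
161 = 1·117 + 44, so a_1 = 1
117 = 2·44 + 29, so a_2 = 2
44 = 1·29 + 15, so a_3 = 1
29 = 1·15 + 14, so a_4 = 1
15 = 1·14 + 1, so a_5 = 1
14 = 14·1 + 0, so a_6 = 14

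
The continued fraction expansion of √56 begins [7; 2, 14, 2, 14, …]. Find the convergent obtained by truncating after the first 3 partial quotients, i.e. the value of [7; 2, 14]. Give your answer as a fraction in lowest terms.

Start with 14.
2 + 1/(14/1) = 2 + 1/14 = 29/14
7 + 1/(29/14) = 7 + 14/29 = 217/29

217/29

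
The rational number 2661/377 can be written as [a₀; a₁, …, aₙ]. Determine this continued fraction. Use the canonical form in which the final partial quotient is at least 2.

[7; 17, 7, 3]

Repeatedly divide and take the remainder:
2661 ÷ 377 → quotient 7, remainder 22
377 ÷ 22 → quotient 17, remainder 3
22 ÷ 3 → quotient 7, remainder 1
3 ÷ 1 → quotient 3, remainder 0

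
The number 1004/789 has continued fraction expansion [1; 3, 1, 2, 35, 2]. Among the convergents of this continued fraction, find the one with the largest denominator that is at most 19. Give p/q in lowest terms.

List convergents until the denominator exceeds the bound:
a_0 = 1: 1/1  (≤ bound)
a_1 = 3: 4/3  (≤ bound)
a_2 = 1: 5/4  (≤ bound)
a_3 = 2: 14/11  (≤ bound)
a_4 = 35: 495/389  (> 19, stop)

14/11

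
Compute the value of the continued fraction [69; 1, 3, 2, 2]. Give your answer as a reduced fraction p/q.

Build up convergents one term at a time:
a_0 = 69: 69/1
a_1 = 1: 70/1
a_2 = 3: 279/4
a_3 = 2: 628/9
a_4 = 2: 1535/22

1535/22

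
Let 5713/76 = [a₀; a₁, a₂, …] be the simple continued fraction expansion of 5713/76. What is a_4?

5713 = 75·76 + 13, so a_0 = 75
76 = 5·13 + 11, so a_1 = 5
13 = 1·11 + 2, so a_2 = 1
11 = 5·2 + 1, so a_3 = 5
2 = 2·1 + 0, so a_4 = 2

2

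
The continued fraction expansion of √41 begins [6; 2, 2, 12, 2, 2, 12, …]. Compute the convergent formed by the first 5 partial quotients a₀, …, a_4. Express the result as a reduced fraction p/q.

826/129

Start with 2.
12 + 1/(2/1) = 12 + 1/2 = 25/2
2 + 1/(25/2) = 2 + 2/25 = 52/25
2 + 1/(52/25) = 2 + 25/52 = 129/52
6 + 1/(129/52) = 6 + 52/129 = 826/129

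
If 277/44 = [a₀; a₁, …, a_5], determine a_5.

Repeatedly divide and take the remainder:
⌊277/44⌋ = 6, remainder 13
⌊44/13⌋ = 3, remainder 5
⌊13/5⌋ = 2, remainder 3
⌊5/3⌋ = 1, remainder 2
⌊3/2⌋ = 1, remainder 1
⌊2/1⌋ = 2, remainder 0

2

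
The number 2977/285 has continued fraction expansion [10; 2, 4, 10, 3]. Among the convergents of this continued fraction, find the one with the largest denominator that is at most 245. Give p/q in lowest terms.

a_0 = 10: 10/1  (≤ bound)
a_1 = 2: 21/2  (≤ bound)
a_2 = 4: 94/9  (≤ bound)
a_3 = 10: 961/92  (≤ bound)
a_4 = 3: 2977/285  (> 245, stop)

961/92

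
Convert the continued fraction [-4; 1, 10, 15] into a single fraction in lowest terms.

-513/166

a_0 = -4: -4/1
a_1 = 1: -3/1
a_2 = 10: -34/11
a_3 = 15: -513/166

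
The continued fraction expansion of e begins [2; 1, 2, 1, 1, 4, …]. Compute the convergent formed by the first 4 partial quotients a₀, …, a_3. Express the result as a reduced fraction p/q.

11/4

Start with 1.
2 + 1/(1/1) = 2 + 1/1 = 3/1
1 + 1/(3/1) = 1 + 1/3 = 4/3
2 + 1/(4/3) = 2 + 3/4 = 11/4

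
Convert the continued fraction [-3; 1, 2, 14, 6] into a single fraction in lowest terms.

Start with 6.
14 + 1/(6/1) = 14 + 1/6 = 85/6
2 + 1/(85/6) = 2 + 6/85 = 176/85
1 + 1/(176/85) = 1 + 85/176 = 261/176
-3 + 1/(261/176) = -3 + 176/261 = -607/261

-607/261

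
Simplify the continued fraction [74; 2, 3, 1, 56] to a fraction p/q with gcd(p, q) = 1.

38041/511

Starting at the tail and folding back:
Start with 56.
1 + 1/(56/1) = 1 + 1/56 = 57/56
3 + 1/(57/56) = 3 + 56/57 = 227/57
2 + 1/(227/57) = 2 + 57/227 = 511/227
74 + 1/(511/227) = 74 + 227/511 = 38041/511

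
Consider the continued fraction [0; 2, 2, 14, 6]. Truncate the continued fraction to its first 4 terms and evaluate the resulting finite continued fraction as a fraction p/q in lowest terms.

29/72

Start with 14.
2 + 1/(14/1) = 2 + 1/14 = 29/14
2 + 1/(29/14) = 2 + 14/29 = 72/29
0 + 1/(72/29) = 0 + 29/72 = 29/72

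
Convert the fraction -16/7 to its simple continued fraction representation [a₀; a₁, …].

[-3; 1, 2, 2]

Run the Euclidean algorithm, recording each quotient:
-16 = -3·7 + 5, so a_0 = -3
7 = 1·5 + 2, so a_1 = 1
5 = 2·2 + 1, so a_2 = 2
2 = 2·1 + 0, so a_3 = 2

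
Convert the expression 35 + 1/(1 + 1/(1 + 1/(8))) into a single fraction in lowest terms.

604/17

Start with 8.
1 + 1/(8/1) = 1 + 1/8 = 9/8
1 + 1/(9/8) = 1 + 8/9 = 17/9
35 + 1/(17/9) = 35 + 9/17 = 604/17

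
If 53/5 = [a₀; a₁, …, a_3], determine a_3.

Repeatedly divide and take the remainder:
53 ÷ 5 → quotient 10, remainder 3
5 ÷ 3 → quotient 1, remainder 2
3 ÷ 2 → quotient 1, remainder 1
2 ÷ 1 → quotient 2, remainder 0

2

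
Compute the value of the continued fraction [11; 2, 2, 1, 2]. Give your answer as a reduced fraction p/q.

Start with 2.
1 + 1/(2/1) = 1 + 1/2 = 3/2
2 + 1/(3/2) = 2 + 2/3 = 8/3
2 + 1/(8/3) = 2 + 3/8 = 19/8
11 + 1/(19/8) = 11 + 8/19 = 217/19

217/19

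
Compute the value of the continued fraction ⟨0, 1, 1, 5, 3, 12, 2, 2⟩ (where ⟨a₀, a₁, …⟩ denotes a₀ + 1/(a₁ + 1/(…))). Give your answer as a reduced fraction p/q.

1208/2225

Use the convergent recurrence hₖ = aₖ·hₖ₋₁ + hₖ₋₂ (and likewise for the denominators kₖ):
a_0 = 0: 0/1
a_1 = 1: 1/1
a_2 = 1: 1/2
a_3 = 5: 6/11
a_4 = 3: 19/35
a_5 = 12: 234/431
a_6 = 2: 487/897
a_7 = 2: 1208/2225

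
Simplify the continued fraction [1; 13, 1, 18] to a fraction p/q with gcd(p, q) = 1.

a_0 = 1: 1/1
a_1 = 13: 14/13
a_2 = 1: 15/14
a_3 = 18: 284/265

284/265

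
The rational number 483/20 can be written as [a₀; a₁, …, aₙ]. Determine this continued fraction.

[24; 6, 1, 2]

⌊483/20⌋ = 24, remainder 3
⌊20/3⌋ = 6, remainder 2
⌊3/2⌋ = 1, remainder 1
⌊2/1⌋ = 2, remainder 0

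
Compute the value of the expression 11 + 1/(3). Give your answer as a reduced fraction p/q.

Build up convergents one term at a time:
a_0 = 11: 11/1
a_1 = 3: 34/3

34/3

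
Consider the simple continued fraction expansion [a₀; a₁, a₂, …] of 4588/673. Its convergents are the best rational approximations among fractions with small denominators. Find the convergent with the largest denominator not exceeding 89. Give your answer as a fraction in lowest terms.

75/11

List convergents until the denominator exceeds the bound:
a_0 = 6: 6/1  (≤ bound)
a_1 = 1: 7/1  (≤ bound)
a_2 = 4: 34/5  (≤ bound)
a_3 = 2: 75/11  (≤ bound)
a_4 = 8: 634/93  (> 89, stop)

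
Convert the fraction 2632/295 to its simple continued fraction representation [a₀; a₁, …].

Apply division with remainder until the remainder is 0:
2632 ÷ 295 → quotient 8, remainder 272
295 ÷ 272 → quotient 1, remainder 23
272 ÷ 23 → quotient 11, remainder 19
23 ÷ 19 → quotient 1, remainder 4
19 ÷ 4 → quotient 4, remainder 3
4 ÷ 3 → quotient 1, remainder 1
3 ÷ 1 → quotient 3, remainder 0

[8; 1, 11, 1, 4, 1, 3]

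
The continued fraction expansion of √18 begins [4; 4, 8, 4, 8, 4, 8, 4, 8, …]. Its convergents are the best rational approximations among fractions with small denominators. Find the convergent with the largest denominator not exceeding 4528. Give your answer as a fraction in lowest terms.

4756/1121

a_0 = 4: 4/1  (≤ bound)
a_1 = 4: 17/4  (≤ bound)
a_2 = 8: 140/33  (≤ bound)
a_3 = 4: 577/136  (≤ bound)
a_4 = 8: 4756/1121  (≤ bound)
a_5 = 4: 19601/4620  (> 4528, stop)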